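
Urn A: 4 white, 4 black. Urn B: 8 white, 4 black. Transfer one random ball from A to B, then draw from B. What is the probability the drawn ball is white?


P(transfer white) = 4/8 = 1/2; P(transfer black) = 1/2
If white transferred: Urn II has 9 white of 13, so P(white|white moved) = 9/13
If black transferred: Urn II has 8 white of 13, so P(white|black moved) = 8/13
By total probability: P(white) = 1/2*9/13 + 1/2*8/13 = 17/26

17/26


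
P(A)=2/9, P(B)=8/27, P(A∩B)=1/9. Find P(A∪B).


P(A∪B) = P(A) + P(B) - P(A∩B)
= 2/9 + 8/27 - 1/9 = 11/27

11/27


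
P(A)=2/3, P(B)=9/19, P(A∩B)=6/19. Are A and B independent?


P(A)*P(B) = 2/3*9/19 = 6/19
P(A∩B) = 6/19, which equals P(A)P(B), so independent

Yes, A and B are independent


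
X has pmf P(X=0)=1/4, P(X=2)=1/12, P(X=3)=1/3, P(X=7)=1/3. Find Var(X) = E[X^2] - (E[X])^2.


E[X] = 7/2, E[X^2] = 59/3
Var(X) = E[X^2] - (E[X])^2 = 59/3 - (7/2)^2 = 89/12

89/12


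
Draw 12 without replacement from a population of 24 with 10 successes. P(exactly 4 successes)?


P(X=4) = C(10,4)*C(14,8) / C(24,12)
= 210*3003 / 2704156
= 630630/2704156 = 3465/14858

3465/14858


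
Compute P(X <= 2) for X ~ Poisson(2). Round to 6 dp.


P(X<=2) = e^(-2)*2^0/0! + e^(-2)*2^1/1! + e^(-2)*2^2/2!
≈ 0.1353352832 + 0.2706705665 + 0.2706705665
= 0.6766764162
≈ 0.676676

0.676676


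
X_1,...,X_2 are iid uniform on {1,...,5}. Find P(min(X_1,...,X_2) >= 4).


P(min >= 4) = P(all X_i >= 4) = (P(X_1 >= 4))^2
= (2/5)^2 = 4/25

4/25


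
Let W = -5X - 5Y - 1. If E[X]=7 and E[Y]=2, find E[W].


E[-5X - 5Y - 1] = -5*E[X] - 5*E[Y] - 1
= (-5)*(7) + (-5)*(2) + (-1)
= -35 - 10 - 1 = -46

-46


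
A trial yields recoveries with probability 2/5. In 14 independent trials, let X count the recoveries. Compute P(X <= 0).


P(X<=0) = P(X=0)
= 4782969/6103515625
= 4782969/6103515625

4782969/6103515625


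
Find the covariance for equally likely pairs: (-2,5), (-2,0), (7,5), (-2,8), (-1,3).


E[X]=0, E[Y]=21/5, E[XY]=6/5
Cov(X,Y) = E[XY] - E[X]E[Y] = 6/5 - 0*21/5 = 6/5

6/5


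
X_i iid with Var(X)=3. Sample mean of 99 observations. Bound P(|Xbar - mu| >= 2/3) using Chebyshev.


Var(Xbar) = Var(X)/n = 3/99
Chebyshev: P(|Xbar-mu| >= 2/3) <= Var(Xbar)/(2/3)^2 = (1/33)/(4/9) = 3/44

3/44


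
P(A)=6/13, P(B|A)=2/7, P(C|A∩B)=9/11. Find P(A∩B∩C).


P(A∩B∩C) = P(A) * P(B|A) * P(C|A∩B)
= 6/13 * 2/7 * 9/11
= 12/91 * 9/11 = 108/1001

108/1001


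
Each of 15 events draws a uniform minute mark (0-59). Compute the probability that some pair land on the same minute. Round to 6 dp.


P(all different) = prod((60-i)/60 for i=0..14) = 0.147943
P(at least one match) = 1 - 0.147943 = 0.852057

0.852057


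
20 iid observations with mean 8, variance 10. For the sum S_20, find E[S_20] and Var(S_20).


E[S_n] = n*mu = 20*8 = 160
Var(S_n) = n*sigma^2 = 20*10 = 200

E[S_20]=160, Var(S_20)=200


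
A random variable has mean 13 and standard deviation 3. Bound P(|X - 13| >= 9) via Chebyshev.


k = 9/3 = 3
Chebyshev: P(|X-mu| >= k*sigma) <= 1/k^2 = 1/3^2 = 1/9

1/9


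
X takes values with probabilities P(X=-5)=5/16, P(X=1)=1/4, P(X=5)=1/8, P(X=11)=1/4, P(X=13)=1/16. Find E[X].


E[X] = sum(x * P(x))
= -5*5/16 + 1*1/4 + 5*1/8 + 11*1/4 + 13*1/16
= 23/8

23/8


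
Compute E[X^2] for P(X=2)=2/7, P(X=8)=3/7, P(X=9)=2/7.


E[X^2] = sum(g(x)*P(x))
= 4*2/7 + 64*3/7 + 81*2/7
= 362/7

362/7


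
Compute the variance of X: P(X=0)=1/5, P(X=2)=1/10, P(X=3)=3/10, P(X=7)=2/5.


E[X] = 39/10, E[X^2] = 227/10
Var(X) = E[X^2] - (E[X])^2 = 227/10 - (39/10)^2 = 749/100

749/100


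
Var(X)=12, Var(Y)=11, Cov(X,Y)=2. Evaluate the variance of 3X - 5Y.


Var(3X - 5Y) = 3^2*Var(X) + (-5)^2*Var(Y) + 2*3*(-5)*Cov(X,Y)
= 9*12 + 25*11 - 30*2
= 108 + 275 - 60 = 323

323


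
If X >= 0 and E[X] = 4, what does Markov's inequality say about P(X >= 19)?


Markov: P(X >= a) <= E[X]/a
P(X >= 19) <= 4/19

4/19


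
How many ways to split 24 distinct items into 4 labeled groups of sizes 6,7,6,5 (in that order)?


24! = 620448401733239439360000
Denominator: 6!=720 * 7!=5040 * 6!=720 * 5!=120
Coefficient = 620448401733239439360000 / 313528320000 = 1978922994048

1978922994048


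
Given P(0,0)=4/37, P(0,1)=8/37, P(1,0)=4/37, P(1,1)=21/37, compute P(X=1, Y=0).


Read from table: P(X=1, Y=0) = 4/37

4/37


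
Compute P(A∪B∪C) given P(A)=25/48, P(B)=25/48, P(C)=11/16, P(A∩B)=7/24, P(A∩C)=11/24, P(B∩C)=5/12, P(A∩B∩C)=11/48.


P(A∪B∪C) = P(A)+P(B)+P(C) - P(AB)-P(AC)-P(BC) + P(ABC)
= 25/48+25/48+11/16 - 7/24-11/24-5/12 + 11/48
= 19/24

19/24


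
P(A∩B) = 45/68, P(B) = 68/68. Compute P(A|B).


P(A|B) = P(A∩B)/P(B) = (45/68)/(68/68) = 45/68

45/68


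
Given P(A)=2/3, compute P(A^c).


P(A') = 1 - P(A) = 1 - 2/3 = 1/3

1/3


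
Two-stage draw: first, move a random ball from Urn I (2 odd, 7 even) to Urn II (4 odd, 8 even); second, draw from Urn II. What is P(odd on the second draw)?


P(transfer odd) = 2/9; P(transfer even) = 7/9
If odd transferred: Urn II has 5 odd of 13, so P(odd|odd moved) = 5/13
If even transferred: Urn II has 4 odd of 13, so P(odd|even moved) = 4/13
By total probability: P(odd) = 2/9*5/13 + 7/9*4/13 = 38/117

38/117


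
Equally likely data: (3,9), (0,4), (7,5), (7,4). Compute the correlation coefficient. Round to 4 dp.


Cov(X,Y) = -0.8750, Var(X) = 8.6875, Var(Y) = 4.2500
rho = Cov/(sqrt(VarX)*sqrt(VarY)) = -0.1440

-0.1440


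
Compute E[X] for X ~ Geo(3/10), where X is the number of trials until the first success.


For geometric (trials until first success), E[X] = 1/p = 1/(3/10) = 10/3

10/3


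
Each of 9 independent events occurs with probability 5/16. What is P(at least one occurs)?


P(at least one) = 1 - P(none)
P(none) = (1 - 5/16)^9 = (11/16)^9 = 2357947691/68719476736
P(at least one) = 1 - 2357947691/68719476736 = 66361529045/68719476736

66361529045/68719476736


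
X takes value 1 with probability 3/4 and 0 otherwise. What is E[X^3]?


For Bernoulli: X in {0,1}
E[X^3] = 0^3*(1-3/4) + 1^3*3/4 = 3/4

3/4


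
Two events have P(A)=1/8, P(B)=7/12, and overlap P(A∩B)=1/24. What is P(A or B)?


P(A∪B) = P(A) + P(B) - P(A∩B)
= 1/8 + 7/12 - 1/24 = 2/3

2/3


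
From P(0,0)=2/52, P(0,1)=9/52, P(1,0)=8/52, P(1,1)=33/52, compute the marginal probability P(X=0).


P(X=0) = P(0,0)+P(0,1) = 2/52 + 9/52 = 11/52

11/52


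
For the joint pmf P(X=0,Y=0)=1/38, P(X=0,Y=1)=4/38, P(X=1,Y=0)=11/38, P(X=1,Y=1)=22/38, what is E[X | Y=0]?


P(Y=0) = 12/38
E[X|Y=0] = (0*1 + 1*11)/12 = 11/12

11/12


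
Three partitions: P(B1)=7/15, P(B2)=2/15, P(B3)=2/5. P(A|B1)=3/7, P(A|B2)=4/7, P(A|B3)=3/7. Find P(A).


P(A) = P(A|B1)P(B1) + P(A|B2)P(B2) + P(A|B3)P(B3)
= 3/7*7/15 + 4/7*2/15 + 3/7*2/5
= 1/5 + 8/105 + 6/35 = 47/105

47/105


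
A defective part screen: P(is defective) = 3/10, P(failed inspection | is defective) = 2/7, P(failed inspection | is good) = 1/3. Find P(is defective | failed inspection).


P(A) = P(A|B)P(B) + P(A|B')P(B') = 2/7*3/10 + 1/3*7/10 = 67/210
P(B|A) = P(A|B)P(B)/P(A) = (3/35)/(67/210) = 18/67

18/67


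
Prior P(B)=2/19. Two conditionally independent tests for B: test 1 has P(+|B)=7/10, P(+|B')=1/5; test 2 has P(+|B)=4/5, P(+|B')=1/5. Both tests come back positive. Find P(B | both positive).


After test 1: P(+) = 7/10*2/19 + 1/5*17/19 = 24/95
P(B|+) = (7/95)/(24/95) = 7/24
After test 2 (use post1 as new prior): P(+) = 4/5*7/24 + 1/5*17/24 = 3/8
P(B|+,+) = (7/30)/(3/8) = 28/45

28/45


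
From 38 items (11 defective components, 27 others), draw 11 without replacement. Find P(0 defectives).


P(X=0) = C(11,0)*C(27,11) / C(38,11)
= 1*13037895 / 1203322288
= 13037895/1203322288 = 40365/3725456

40365/3725456


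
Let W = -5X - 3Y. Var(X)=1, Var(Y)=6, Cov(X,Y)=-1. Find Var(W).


Var(-5X - 3Y) = (-5)^2*Var(X) + (-3)^2*Var(Y) + 2*(-5)*(-3)*Cov(X,Y)
= 25*1 + 9*6 + 30*(-1)
= 25 + 54 - 30 = 49

49


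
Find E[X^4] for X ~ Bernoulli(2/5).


For Bernoulli: X in {0,1}
E[X^4] = 0^4*(1-2/5) + 1^4*2/5 = 2/5

2/5


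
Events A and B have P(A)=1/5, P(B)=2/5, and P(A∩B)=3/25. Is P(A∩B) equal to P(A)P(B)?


P(A)*P(B) = 1/5*2/5 = 2/25
P(A∩B) = 3/25 != 2/25, so not independent

No, A and B are not independent


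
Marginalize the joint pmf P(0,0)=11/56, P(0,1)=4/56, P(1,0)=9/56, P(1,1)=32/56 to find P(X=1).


P(X=1) = P(1,0)+P(1,1) = 9/56 + 32/56 = 41/56

41/56


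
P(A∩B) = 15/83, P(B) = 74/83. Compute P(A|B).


P(A|B) = P(A∩B)/P(B) = (15/83)/(74/83) = 15/74

15/74


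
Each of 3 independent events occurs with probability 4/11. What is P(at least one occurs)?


P(at least one) = 1 - P(none)
P(none) = (1 - 4/11)^3 = (7/11)^3 = 343/1331
P(at least one) = 1 - 343/1331 = 988/1331

988/1331


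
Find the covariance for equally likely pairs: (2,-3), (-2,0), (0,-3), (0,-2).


E[X]=0, E[Y]=-2, E[XY]=-3/2
Cov(X,Y) = E[XY] - E[X]E[Y] = -3/2 - 0*-2 = -3/2

-3/2


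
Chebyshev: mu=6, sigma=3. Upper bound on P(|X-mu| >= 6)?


k = 6/3 = 2
Chebyshev: P(|X-mu| >= k*sigma) <= 1/k^2 = 1/2^2 = 1/4

1/4


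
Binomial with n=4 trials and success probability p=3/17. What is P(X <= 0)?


P(X<=0) = P(X=0)
= 38416/83521
= 38416/83521

38416/83521


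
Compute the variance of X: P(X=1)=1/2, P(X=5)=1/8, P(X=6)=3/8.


E[X] = 27/8, E[X^2] = 137/8
Var(X) = E[X^2] - (E[X])^2 = 137/8 - (27/8)^2 = 367/64

367/64


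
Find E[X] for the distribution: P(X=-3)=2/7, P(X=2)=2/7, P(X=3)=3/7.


E[X] = sum(x * P(x))
= -3*2/7 + 2*2/7 + 3*3/7
= 1

1


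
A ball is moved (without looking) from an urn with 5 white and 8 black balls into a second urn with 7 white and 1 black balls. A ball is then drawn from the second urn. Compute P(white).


P(transfer white) = 5/13; P(transfer black) = 8/13
If white transferred: Urn II has 8 white of 9, so P(white|white moved) = 8/9
If black transferred: Urn II has 7 white of 9, so P(white|black moved) = 7/9
By total probability: P(white) = 5/13*8/9 + 8/13*7/9 = 32/39

32/39


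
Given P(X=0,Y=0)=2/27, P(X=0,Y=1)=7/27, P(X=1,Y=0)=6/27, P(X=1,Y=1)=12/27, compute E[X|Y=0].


P(Y=0) = 8/27
E[X|Y=0] = (0*2 + 1*6)/8 = 6/8 = 3/4

3/4


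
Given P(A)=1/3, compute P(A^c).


P(A') = 1 - P(A) = 1 - 1/3 = 2/3

2/3


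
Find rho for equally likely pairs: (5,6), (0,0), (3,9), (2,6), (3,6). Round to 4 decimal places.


Cov(X,Y) = 3.3600, Var(X) = 2.6400, Var(Y) = 8.6400
rho = Cov/(sqrt(VarX)*sqrt(VarY)) = 0.7035

0.7035


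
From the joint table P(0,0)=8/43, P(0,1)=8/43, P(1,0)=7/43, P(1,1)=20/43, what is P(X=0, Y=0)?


Read from table: P(X=0, Y=0) = 8/43

8/43


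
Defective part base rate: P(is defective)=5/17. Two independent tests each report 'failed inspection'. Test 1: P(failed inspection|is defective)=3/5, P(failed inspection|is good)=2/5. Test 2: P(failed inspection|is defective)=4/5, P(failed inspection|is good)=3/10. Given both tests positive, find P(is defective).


After test 1: P(+) = 3/5*5/17 + 2/5*12/17 = 39/85
P(B|+) = (3/17)/(39/85) = 5/13
After test 2 (use post1 as new prior): P(+) = 4/5*5/13 + 3/10*8/13 = 32/65
P(B|+,+) = (4/13)/(32/65) = 5/8

5/8


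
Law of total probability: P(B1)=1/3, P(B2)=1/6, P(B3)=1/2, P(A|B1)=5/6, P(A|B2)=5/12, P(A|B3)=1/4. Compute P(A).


P(A) = P(A|B1)P(B1) + P(A|B2)P(B2) + P(A|B3)P(B3)
= 5/6*1/3 + 5/12*1/6 + 1/4*1/2
= 5/18 + 5/72 + 1/8 = 17/36

17/36


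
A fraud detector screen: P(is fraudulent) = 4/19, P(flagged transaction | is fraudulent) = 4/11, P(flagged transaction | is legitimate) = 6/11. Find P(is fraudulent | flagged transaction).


P(A) = P(A|B)P(B) + P(A|B')P(B') = 4/11*4/19 + 6/11*15/19 = 106/209
P(B|A) = P(A|B)P(B)/P(A) = (16/209)/(106/209) = 8/53

8/53


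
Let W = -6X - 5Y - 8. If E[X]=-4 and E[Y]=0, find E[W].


E[-6X - 5Y - 8] = -6*E[X] - 5*E[Y] - 8
= (-6)*(-4) + (-5)*(0) + (-8)
= 24 + 0 - 8 = 16

16


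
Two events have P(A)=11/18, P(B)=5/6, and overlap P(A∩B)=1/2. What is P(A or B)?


P(A∪B) = P(A) + P(B) - P(A∩B)
= 11/18 + 5/6 - 1/2 = 17/18

17/18


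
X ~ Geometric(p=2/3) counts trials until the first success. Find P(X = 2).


P(X=2) = (1-p)^1 * p = (1/3)^1 * 2/3
= 1/3 * 2/3 = 2/9

2/9


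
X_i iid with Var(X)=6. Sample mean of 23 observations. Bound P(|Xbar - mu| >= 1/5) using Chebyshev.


Var(Xbar) = Var(X)/n = 6/23
Chebyshev: P(|Xbar-mu| >= 1/5) <= Var(Xbar)/(1/5)^2 = (6/23)/(1/25) = 150/23
Bound exceeds 1, so trivial bound: 1

1


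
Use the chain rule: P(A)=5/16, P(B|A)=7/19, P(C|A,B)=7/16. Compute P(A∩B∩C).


P(A∩B∩C) = P(A) * P(B|A) * P(C|A∩B)
= 5/16 * 7/19 * 7/16
= 35/304 * 7/16 = 245/4864

245/4864


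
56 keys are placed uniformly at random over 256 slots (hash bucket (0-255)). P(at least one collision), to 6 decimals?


P(all different) = prod((256-i)/256 for i=0..55) = 0.001496
P(at least one match) = 1 - 0.001496 = 0.998504

0.998504


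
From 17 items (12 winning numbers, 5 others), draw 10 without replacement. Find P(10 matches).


P(X=10) = C(12,10)*C(5,0) / C(17,10)
= 66*1 / 19448
= 66/19448 = 3/884

3/884


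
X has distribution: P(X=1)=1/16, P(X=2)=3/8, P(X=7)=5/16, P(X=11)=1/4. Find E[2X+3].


E[2X+3] = sum(g(x)*P(x))
= 5*1/16 + 7*3/8 + 17*5/16 + 25*1/4
= 29/2

29/2


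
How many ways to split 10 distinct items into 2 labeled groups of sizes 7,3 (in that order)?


10! = 3628800
Denominator: 7!=5040 * 3!=6
Coefficient = 3628800 / 30240 = 120

120


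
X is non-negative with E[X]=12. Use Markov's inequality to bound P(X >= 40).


Markov: P(X >= a) <= E[X]/a
P(X >= 40) <= 12/40 = 3/10

3/10


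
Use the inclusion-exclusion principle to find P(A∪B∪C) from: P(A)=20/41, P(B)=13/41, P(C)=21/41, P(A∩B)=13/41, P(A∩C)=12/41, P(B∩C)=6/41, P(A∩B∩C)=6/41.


P(A∪B∪C) = P(A)+P(B)+P(C) - P(AB)-P(AC)-P(BC) + P(ABC)
= 20/41+13/41+21/41 - 13/41-12/41-6/41 + 6/41
= 29/41

29/41


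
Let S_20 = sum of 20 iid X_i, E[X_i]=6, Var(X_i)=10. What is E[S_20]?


E[S_n] = n*E[X_1] = 20*6 = 120

120


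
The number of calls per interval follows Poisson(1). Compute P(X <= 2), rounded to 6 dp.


P(X<=2) = e^(-1)*1^0/0! + e^(-1)*1^1/1! + e^(-1)*1^2/2!
≈ 0.3678794412 + 0.3678794412 + 0.1839397206
= 0.9196986030
≈ 0.919699

0.919699


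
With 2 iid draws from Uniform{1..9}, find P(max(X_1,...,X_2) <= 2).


P(max <= 2) = P(all X_i <= 2) = (P(X_1 <= 2))^2
= (2/9)^2 = 4/81

4/81


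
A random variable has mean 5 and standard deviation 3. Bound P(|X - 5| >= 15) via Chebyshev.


k = 15/3 = 5
Chebyshev: P(|X-mu| >= k*sigma) <= 1/k^2 = 1/5^2 = 1/25

1/25


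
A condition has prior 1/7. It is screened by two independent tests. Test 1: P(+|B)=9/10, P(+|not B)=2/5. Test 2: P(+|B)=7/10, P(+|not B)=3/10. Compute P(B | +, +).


After test 1: P(+) = 9/10*1/7 + 2/5*6/7 = 33/70
P(B|+) = (9/70)/(33/70) = 3/11
After test 2 (use post1 as new prior): P(+) = 7/10*3/11 + 3/10*8/11 = 9/22
P(B|+,+) = (21/110)/(9/22) = 7/15

7/15


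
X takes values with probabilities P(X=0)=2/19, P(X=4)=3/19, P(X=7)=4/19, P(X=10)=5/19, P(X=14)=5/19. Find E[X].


E[X] = sum(x * P(x))
= 0*2/19 + 4*3/19 + 7*4/19 + 10*5/19 + 14*5/19
= 160/19

160/19


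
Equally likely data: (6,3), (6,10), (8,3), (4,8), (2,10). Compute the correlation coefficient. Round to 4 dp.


Cov(X,Y) = -4.5600, Var(X) = 4.1600, Var(Y) = 10.1600
rho = Cov/(sqrt(VarX)*sqrt(VarY)) = -0.7014

-0.7014


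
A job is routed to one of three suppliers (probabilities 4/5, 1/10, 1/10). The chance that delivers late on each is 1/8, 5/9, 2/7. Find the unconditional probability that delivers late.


P(A) = P(A|B1)P(B1) + P(A|B2)P(B2) + P(A|B3)P(B3)
= 1/8*4/5 + 5/9*1/10 + 2/7*1/10
= 1/10 + 1/18 + 1/35 = 58/315

58/315


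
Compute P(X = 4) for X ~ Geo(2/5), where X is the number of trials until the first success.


P(X=4) = (1-p)^3 * p = (3/5)^3 * 2/5
= 27/125 * 2/5 = 54/625

54/625


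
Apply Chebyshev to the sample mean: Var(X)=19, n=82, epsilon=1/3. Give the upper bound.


Var(Xbar) = Var(X)/n = 19/82
Chebyshev: P(|Xbar-mu| >= 1/3) <= Var(Xbar)/(1/3)^2 = (19/82)/(1/9) = 171/82
Bound exceeds 1, so trivial bound: 1

1


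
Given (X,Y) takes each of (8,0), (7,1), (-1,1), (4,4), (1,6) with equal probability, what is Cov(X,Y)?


E[X]=19/5, E[Y]=12/5, E[XY]=28/5
Cov(X,Y) = E[XY] - E[X]E[Y] = 28/5 - 19/5*12/5 = -88/25

-88/25


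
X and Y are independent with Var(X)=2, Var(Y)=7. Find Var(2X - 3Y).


Independence => Cov(X,Y)=0
Var(2X - 3Y) = 2^2*Var(X) + (-3)^2*Var(Y)
= 4*2 + 9*7 = 71

71


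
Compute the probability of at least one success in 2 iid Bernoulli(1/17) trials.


P(at least one) = 1 - P(none)
P(none) = (1 - 1/17)^2 = (16/17)^2 = 256/289
P(at least one) = 1 - 256/289 = 33/289

33/289


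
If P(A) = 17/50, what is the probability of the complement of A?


P(A') = 1 - P(A) = 1 - 17/50 = 33/50

33/50


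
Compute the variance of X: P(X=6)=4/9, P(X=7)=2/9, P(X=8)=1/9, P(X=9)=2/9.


E[X] = 64/9, E[X^2] = 52
Var(X) = E[X^2] - (E[X])^2 = 52 - (64/9)^2 = 116/81

116/81


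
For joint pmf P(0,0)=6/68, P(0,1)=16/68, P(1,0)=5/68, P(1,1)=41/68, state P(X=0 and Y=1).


Read from table: P(X=0, Y=1) = 16/68 = 4/17

4/17


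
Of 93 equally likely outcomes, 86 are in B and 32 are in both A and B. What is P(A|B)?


P(A|B) = P(A∩B)/P(B) = (32/93)/(86/93) = 32/86 = 16/43

16/43


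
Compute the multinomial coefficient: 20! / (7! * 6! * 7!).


20! = 2432902008176640000
Denominator: 7!=5040 * 6!=720 * 7!=5040
Coefficient = 2432902008176640000 / 18289152000 = 133024320

133024320


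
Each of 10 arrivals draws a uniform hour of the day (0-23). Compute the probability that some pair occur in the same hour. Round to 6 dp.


P(all different) = prod((24-i)/24 for i=0..9) = 0.112250
P(at least one match) = 1 - 0.112250 = 0.887750

0.887750


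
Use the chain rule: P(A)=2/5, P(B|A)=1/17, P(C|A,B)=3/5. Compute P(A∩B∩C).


P(A∩B∩C) = P(A) * P(B|A) * P(C|A∩B)
= 2/5 * 1/17 * 3/5
= 2/85 * 3/5 = 6/425

6/425


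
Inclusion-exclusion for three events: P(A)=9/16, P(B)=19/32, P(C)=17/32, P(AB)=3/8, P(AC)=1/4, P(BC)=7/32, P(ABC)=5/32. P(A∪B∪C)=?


P(A∪B∪C) = P(A)+P(B)+P(C) - P(AB)-P(AC)-P(BC) + P(ABC)
= 9/16+19/32+17/32 - 3/8-1/4-7/32 + 5/32
= 1

1


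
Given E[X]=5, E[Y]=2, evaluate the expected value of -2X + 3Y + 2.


E[-2X + 3Y + 2] = -2*E[X] + 3*E[Y] + 2
= (-2)*(5) + (3)*(2) + (2)
= -10 + 6 + 2 = -2

-2


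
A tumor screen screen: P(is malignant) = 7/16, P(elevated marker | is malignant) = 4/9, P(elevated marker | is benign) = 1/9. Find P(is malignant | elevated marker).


P(A) = P(A|B)P(B) + P(A|B')P(B') = 4/9*7/16 + 1/9*9/16 = 37/144
P(B|A) = P(A|B)P(B)/P(A) = (7/36)/(37/144) = 28/37

28/37


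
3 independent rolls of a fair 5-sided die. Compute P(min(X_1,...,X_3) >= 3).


P(min >= 3) = P(all X_i >= 3) = (P(X_1 >= 3))^3
= (3/5)^3 = 27/125

27/125


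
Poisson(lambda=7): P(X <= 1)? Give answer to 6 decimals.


P(X<=1) = e^(-7)*7^0/0! + e^(-7)*7^1/1!
≈ 0.0009118820 + 0.0063831738
= 0.0072950558
≈ 0.007295

0.007295


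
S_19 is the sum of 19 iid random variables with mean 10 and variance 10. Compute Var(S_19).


By independence, Var(S_n) = n*Var(X_1) = 19*10 = 190

190


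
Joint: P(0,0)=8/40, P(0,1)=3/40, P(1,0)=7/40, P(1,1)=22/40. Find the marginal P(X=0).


P(X=0) = P(0,0)+P(0,1) = 8/40 + 3/40 = 11/40

11/40


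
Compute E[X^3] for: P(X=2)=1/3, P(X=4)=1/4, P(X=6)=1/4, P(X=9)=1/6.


E[X^3] = sum(x^3 * P(x))
= 8*1/3 + 64*1/4 + 216*1/4 + 729*1/6
= 1165/6

1165/6


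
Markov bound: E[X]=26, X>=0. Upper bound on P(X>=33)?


Markov: P(X >= a) <= E[X]/a
P(X >= 33) <= 26/33

26/33


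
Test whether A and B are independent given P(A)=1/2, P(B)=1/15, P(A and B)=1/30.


P(A)*P(B) = 1/2*1/15 = 1/30
P(A∩B) = 1/30, which equals P(A)P(B), so independent

Yes, A and B are independent


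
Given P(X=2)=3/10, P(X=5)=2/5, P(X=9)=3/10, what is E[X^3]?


E[X^3] = sum(g(x)*P(x))
= 8*3/10 + 125*2/5 + 729*3/10
= 2711/10

2711/10


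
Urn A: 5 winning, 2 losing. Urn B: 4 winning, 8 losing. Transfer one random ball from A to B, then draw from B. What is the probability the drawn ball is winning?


P(transfer winning) = 5/7; P(transfer losing) = 2/7
If winning transferred: Urn II has 5 winning of 13, so P(winning|winning moved) = 5/13
If losing transferred: Urn II has 4 winning of 13, so P(winning|losing moved) = 4/13
By total probability: P(winning) = 5/7*5/13 + 2/7*4/13 = 33/91

33/91


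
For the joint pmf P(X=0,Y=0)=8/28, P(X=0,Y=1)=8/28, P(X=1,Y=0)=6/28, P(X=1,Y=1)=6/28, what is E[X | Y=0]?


P(Y=0) = 14/28
E[X|Y=0] = (0*8 + 1*6)/14 = 6/14 = 3/7

3/7


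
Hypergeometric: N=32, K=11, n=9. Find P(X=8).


P(X=8) = C(11,8)*C(21,1) / C(32,9)
= 165*21 / 28048800
= 3465/28048800 = 231/1869920

231/1869920


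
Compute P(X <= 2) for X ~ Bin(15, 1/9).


P(X<=2) = P(X=0) + P(X=1) + P(X=2)
= 35184372088832/205891132094649 + 21990232555520/68630377364883 + 19241453486080/68630377364883
= 158879430213632/205891132094649

158879430213632/205891132094649


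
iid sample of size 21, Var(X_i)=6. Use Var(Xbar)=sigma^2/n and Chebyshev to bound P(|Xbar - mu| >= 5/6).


Var(Xbar) = Var(X)/n = 6/21
Chebyshev: P(|Xbar-mu| >= 5/6) <= Var(Xbar)/(5/6)^2 = (2/7)/(25/36) = 72/175

72/175


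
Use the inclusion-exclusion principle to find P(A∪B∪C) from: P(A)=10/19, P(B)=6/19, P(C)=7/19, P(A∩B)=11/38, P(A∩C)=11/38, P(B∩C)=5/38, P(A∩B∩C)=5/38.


P(A∪B∪C) = P(A)+P(B)+P(C) - P(AB)-P(AC)-P(BC) + P(ABC)
= 10/19+6/19+7/19 - 11/38-11/38-5/38 + 5/38
= 12/19

12/19


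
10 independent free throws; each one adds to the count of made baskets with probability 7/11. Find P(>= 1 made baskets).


P(at least one) = 1 - P(none)
P(none) = (1 - 7/11)^10 = (4/11)^10 = 1048576/25937424601
P(at least one) = 1 - 1048576/25937424601 = 25936376025/25937424601

25936376025/25937424601


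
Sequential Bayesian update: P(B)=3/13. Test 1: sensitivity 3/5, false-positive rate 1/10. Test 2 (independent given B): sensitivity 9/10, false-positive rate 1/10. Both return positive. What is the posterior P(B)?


After test 1: P(+) = 3/5*3/13 + 1/10*10/13 = 14/65
P(B|+) = (9/65)/(14/65) = 9/14
After test 2 (use post1 as new prior): P(+) = 9/10*9/14 + 1/10*5/14 = 43/70
P(B|+,+) = (81/140)/(43/70) = 81/86

81/86


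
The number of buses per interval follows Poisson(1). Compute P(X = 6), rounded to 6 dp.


P(X=6) = e^(-1) * 1^6 / 6!
≈ 0.3678794412 * 1 / 720
≈ 0.000511

0.000511


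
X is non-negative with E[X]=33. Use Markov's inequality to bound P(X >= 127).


Markov: P(X >= a) <= E[X]/a
P(X >= 127) <= 33/127

33/127


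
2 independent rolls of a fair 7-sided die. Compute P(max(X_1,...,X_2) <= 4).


P(max <= 4) = P(all X_i <= 4) = (P(X_1 <= 4))^2
= (4/7)^2 = 16/49

16/49


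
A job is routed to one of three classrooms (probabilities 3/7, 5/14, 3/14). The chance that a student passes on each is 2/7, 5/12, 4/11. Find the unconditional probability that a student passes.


P(A) = P(A|B1)P(B1) + P(A|B2)P(B2) + P(A|B3)P(B3)
= 2/7*3/7 + 5/12*5/14 + 4/11*3/14
= 6/49 + 25/168 + 6/77 = 4517/12936

4517/12936


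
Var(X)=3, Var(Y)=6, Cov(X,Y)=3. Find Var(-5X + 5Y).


Var(-5X + 5Y) = (-5)^2*Var(X) + 5^2*Var(Y) + 2*(-5)*5*Cov(X,Y)
= 25*3 + 25*6 - 50*3
= 75 + 150 - 150 = 75

75


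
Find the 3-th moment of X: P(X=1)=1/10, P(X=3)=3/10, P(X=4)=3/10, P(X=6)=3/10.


E[X^3] = sum(x^3 * P(x))
= 1*1/10 + 27*3/10 + 64*3/10 + 216*3/10
= 461/5

461/5


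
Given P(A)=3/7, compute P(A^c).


P(A') = 1 - P(A) = 1 - 3/7 = 4/7

4/7


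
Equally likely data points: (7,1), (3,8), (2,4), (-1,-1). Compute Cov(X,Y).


E[X]=11/4, E[Y]=3, E[XY]=10
Cov(X,Y) = E[XY] - E[X]E[Y] = 10 - 11/4*3 = 7/4

7/4


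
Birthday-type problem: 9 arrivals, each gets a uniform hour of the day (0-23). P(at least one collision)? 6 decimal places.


P(all different) = prod((24-i)/24 for i=0..8) = 0.179599
P(at least one match) = 1 - 0.179599 = 0.820401

0.820401


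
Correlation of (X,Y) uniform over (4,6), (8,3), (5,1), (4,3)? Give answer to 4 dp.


Cov(X,Y) = -0.8125, Var(X) = 2.6875, Var(Y) = 3.1875
rho = Cov/(sqrt(VarX)*sqrt(VarY)) = -0.2776

-0.2776


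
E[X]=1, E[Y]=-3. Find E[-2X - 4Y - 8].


E[-2X - 4Y - 8] = -2*E[X] - 4*E[Y] - 8
= (-2)*(1) + (-4)*(-3) + (-8)
= -2 + 12 - 8 = 2

2


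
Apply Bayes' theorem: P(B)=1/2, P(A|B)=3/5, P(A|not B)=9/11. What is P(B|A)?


P(A) = P(A|B)P(B) + P(A|B')P(B') = 3/5*1/2 + 9/11*1/2 = 39/55
P(B|A) = P(A|B)P(B)/P(A) = (3/10)/(39/55) = 11/26

11/26


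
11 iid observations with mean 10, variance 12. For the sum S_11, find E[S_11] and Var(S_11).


E[S_n] = n*mu = 11*10 = 110
Var(S_n) = n*sigma^2 = 11*12 = 132

E[S_11]=110, Var(S_11)=132


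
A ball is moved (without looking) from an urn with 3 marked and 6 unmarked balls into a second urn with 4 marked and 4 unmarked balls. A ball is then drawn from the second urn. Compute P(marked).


P(transfer marked) = 3/9 = 1/3; P(transfer unmarked) = 2/3
If marked transferred: Urn II has 5 marked of 9, so P(marked|marked moved) = 5/9
If unmarked transferred: Urn II has 4 marked of 9, so P(marked|unmarked moved) = 4/9
By total probability: P(marked) = 1/3*5/9 + 2/3*4/9 = 13/27

13/27


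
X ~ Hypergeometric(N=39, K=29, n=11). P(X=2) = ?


P(X=2) = C(29,2)*C(10,9) / C(39,11)
= 406*10 / 1676056044
= 4060/1676056044 = 35/14448759

35/14448759


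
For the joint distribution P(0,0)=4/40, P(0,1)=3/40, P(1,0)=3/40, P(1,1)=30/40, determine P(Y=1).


P(Y=1) = P(0,1)+P(1,1) = 3/40 + 30/40 = 33/40

33/40


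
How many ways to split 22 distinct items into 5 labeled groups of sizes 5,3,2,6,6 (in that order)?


22! = 1124000727777607680000
Denominator: 5!=120 * 3!=6 * 2!=2 * 6!=720 * 6!=720
Coefficient = 1124000727777607680000 / 746496000 = 1505702278080

1505702278080


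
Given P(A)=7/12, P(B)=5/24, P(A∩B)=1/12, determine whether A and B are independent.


P(A)*P(B) = 7/12*5/24 = 35/288
P(A∩B) = 1/12 != 35/288, so not independent

No, A and B are not independent


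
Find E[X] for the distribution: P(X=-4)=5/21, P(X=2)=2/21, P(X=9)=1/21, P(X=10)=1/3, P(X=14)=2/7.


E[X] = sum(x * P(x))
= -4*5/21 + 2*2/21 + 9*1/21 + 10*1/3 + 14*2/7
= 7

7


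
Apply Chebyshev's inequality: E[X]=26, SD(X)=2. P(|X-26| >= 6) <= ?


k = 6/2 = 3
Chebyshev: P(|X-mu| >= k*sigma) <= 1/k^2 = 1/3^2 = 1/9

1/9


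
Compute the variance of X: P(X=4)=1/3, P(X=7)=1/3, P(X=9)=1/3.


E[X] = 20/3, E[X^2] = 146/3
Var(X) = E[X^2] - (E[X])^2 = 146/3 - (20/3)^2 = 38/9

38/9


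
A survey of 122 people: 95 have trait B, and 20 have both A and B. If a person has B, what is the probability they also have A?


P(A|B) = P(A∩B)/P(B) = (20/122)/(95/122) = 20/95 = 4/19

4/19


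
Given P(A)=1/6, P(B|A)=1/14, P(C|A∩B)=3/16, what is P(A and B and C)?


P(A∩B∩C) = P(A) * P(B|A) * P(C|A∩B)
= 1/6 * 1/14 * 3/16
= 1/84 * 3/16 = 1/448

1/448


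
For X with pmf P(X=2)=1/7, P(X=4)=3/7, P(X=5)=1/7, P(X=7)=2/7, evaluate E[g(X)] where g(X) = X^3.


E[X^3] = sum(g(x)*P(x))
= 8*1/7 + 64*3/7 + 125*1/7 + 343*2/7
= 1011/7

1011/7


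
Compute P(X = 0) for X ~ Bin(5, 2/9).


P(X=0) = C(5,0) * p^0 * (1-p)^5
= 1 * 1 * 16807/59049
= 16807/59049

16807/59049


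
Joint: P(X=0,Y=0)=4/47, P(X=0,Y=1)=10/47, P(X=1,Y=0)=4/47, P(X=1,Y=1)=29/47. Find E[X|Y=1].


P(Y=1) = 39/47
E[X|Y=1] = (0*10 + 1*29)/39 = 29/39

29/39


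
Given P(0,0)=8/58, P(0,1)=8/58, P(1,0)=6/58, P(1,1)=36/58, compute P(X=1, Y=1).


Read from table: P(X=1, Y=1) = 36/58 = 18/29

18/29


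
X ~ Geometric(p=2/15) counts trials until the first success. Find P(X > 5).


P(X > 5) = P(first 5 trials all fail) = (1-p)^5 = (13/15)^5 = 371293/759375

371293/759375


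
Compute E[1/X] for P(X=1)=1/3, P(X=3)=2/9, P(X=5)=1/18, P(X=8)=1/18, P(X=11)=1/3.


E[1/X] = sum(g(x)*P(x))
= 1*1/3 + 1/3*2/9 + 1/5*1/18 + 1/8*1/18 + 1/11*1/3
= 10829/23760

10829/23760


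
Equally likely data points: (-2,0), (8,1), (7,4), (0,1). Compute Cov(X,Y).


E[X]=13/4, E[Y]=3/2, E[XY]=9
Cov(X,Y) = E[XY] - E[X]E[Y] = 9 - 13/4*3/2 = 33/8

33/8


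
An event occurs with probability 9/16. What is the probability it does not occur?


P(A') = 1 - P(A) = 1 - 9/16 = 7/16

7/16


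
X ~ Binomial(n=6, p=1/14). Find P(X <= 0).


P(X<=0) = P(X=0)
= 4826809/7529536
= 4826809/7529536

4826809/7529536


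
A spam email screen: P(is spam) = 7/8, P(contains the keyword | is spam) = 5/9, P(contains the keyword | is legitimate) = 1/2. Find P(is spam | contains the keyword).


P(A) = P(A|B)P(B) + P(A|B')P(B') = 5/9*7/8 + 1/2*1/8 = 79/144
P(B|A) = P(A|B)P(B)/P(A) = (35/72)/(79/144) = 70/79

70/79


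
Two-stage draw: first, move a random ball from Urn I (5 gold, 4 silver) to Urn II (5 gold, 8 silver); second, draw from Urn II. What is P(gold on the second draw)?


P(transfer gold) = 5/9; P(transfer silver) = 4/9
If gold transferred: Urn II has 6 gold of 14, so P(gold|gold moved) = 3/7
If silver transferred: Urn II has 5 gold of 14, so P(gold|silver moved) = 5/14
By total probability: P(gold) = 5/9*3/7 + 4/9*5/14 = 25/63

25/63


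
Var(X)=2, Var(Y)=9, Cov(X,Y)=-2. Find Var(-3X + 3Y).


Var(-3X + 3Y) = (-3)^2*Var(X) + 3^2*Var(Y) + 2*(-3)*3*Cov(X,Y)
= 9*2 + 9*9 - 18*(-2)
= 18 + 81 + 36 = 135

135


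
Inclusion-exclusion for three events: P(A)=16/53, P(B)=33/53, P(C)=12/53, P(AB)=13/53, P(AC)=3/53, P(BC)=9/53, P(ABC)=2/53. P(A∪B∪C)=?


P(A∪B∪C) = P(A)+P(B)+P(C) - P(AB)-P(AC)-P(BC) + P(ABC)
= 16/53+33/53+12/53 - 13/53-3/53-9/53 + 2/53
= 38/53

38/53


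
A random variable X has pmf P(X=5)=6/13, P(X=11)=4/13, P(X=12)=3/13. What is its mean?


E[X] = sum(x * P(x))
= 5*6/13 + 11*4/13 + 12*3/13
= 110/13

110/13


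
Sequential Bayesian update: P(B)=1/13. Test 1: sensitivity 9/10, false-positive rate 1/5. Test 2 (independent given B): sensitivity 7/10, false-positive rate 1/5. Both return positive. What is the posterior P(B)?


After test 1: P(+) = 9/10*1/13 + 1/5*12/13 = 33/130
P(B|+) = (9/130)/(33/130) = 3/11
After test 2 (use post1 as new prior): P(+) = 7/10*3/11 + 1/5*8/11 = 37/110
P(B|+,+) = (21/110)/(37/110) = 21/37

21/37


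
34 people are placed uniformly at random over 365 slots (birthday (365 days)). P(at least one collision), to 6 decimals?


P(all different) = prod((365-i)/365 for i=0..33) = 0.204683
P(at least one match) = 1 - 0.204683 = 0.795317

0.795317


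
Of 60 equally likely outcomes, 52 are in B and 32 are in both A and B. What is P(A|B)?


P(A|B) = P(A∩B)/P(B) = (32/60)/(52/60) = 32/52 = 8/13

8/13


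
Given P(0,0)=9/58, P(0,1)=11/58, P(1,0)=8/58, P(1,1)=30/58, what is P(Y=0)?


P(Y=0) = P(0,0)+P(1,0) = 9/58 + 8/58 = 17/58

17/58


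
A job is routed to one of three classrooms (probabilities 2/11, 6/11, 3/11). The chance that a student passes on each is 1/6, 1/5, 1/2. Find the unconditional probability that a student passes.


P(A) = P(A|B1)P(B1) + P(A|B2)P(B2) + P(A|B3)P(B3)
= 1/6*2/11 + 1/5*6/11 + 1/2*3/11
= 1/33 + 6/55 + 3/22 = 91/330

91/330


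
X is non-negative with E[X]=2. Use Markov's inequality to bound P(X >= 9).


Markov: P(X >= a) <= E[X]/a
P(X >= 9) <= 2/9

2/9


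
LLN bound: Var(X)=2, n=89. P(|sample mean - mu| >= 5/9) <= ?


Var(Xbar) = Var(X)/n = 2/89
Chebyshev: P(|Xbar-mu| >= 5/9) <= Var(Xbar)/(5/9)^2 = (2/89)/(25/81) = 162/2225

162/2225


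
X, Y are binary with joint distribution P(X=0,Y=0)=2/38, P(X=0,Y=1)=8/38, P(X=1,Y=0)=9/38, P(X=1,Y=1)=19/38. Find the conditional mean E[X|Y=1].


P(Y=1) = 27/38
E[X|Y=1] = (0*8 + 1*19)/27 = 19/27

19/27


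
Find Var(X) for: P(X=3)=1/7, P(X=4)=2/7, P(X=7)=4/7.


E[X] = 39/7, E[X^2] = 237/7
Var(X) = E[X^2] - (E[X])^2 = 237/7 - (39/7)^2 = 138/49

138/49


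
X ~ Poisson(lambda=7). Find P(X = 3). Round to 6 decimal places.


P(X=3) = e^(-7) * 7^3 / 3!
≈ 0.0009118819656 * 343 / 6
≈ 0.052129

0.052129


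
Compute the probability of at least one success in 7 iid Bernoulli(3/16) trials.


P(at least one) = 1 - P(none)
P(none) = (1 - 3/16)^7 = (13/16)^7 = 62748517/268435456
P(at least one) = 1 - 62748517/268435456 = 205686939/268435456

205686939/268435456


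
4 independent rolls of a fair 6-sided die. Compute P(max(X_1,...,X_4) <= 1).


P(max <= 1) = P(all X_i <= 1) = (P(X_1 <= 1))^4
= (1/6)^4 = 1/1296

1/1296


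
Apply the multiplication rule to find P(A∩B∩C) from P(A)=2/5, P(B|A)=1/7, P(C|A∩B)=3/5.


P(A∩B∩C) = P(A) * P(B|A) * P(C|A∩B)
= 2/5 * 1/7 * 3/5
= 2/35 * 3/5 = 6/175

6/175


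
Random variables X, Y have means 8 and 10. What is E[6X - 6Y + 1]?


E[6X - 6Y + 1] = 6*E[X] - 6*E[Y] + 1
= (6)*(8) + (-6)*(10) + (1)
= 48 - 60 + 1 = -11

-11


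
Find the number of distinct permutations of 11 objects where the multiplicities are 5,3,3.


11! = 39916800
Denominator: 5!=120 * 3!=6 * 3!=6
Coefficient = 39916800 / 4320 = 9240

9240


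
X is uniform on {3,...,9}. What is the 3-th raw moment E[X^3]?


E[X^3] = (1/7) * sum(x^3 for x=3..9)
= 2016/7 = 288

288


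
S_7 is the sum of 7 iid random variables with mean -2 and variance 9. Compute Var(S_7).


By independence, Var(S_n) = n*Var(X_1) = 7*9 = 63

63


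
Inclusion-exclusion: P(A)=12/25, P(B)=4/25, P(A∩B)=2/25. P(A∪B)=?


P(A∪B) = P(A) + P(B) - P(A∩B)
= 12/25 + 4/25 - 2/25 = 14/25

14/25


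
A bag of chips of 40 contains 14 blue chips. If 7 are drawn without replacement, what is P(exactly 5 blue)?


P(X=5) = C(14,5)*C(26,2) / C(40,7)
= 2002*325 / 18643560
= 650650/18643560 = 5005/143412

5005/143412


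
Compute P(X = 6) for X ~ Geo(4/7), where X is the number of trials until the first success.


P(X=6) = (1-p)^5 * p = (3/7)^5 * 4/7
= 243/16807 * 4/7 = 972/117649

972/117649


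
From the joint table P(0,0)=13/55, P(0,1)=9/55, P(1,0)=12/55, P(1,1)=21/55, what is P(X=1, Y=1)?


Read from table: P(X=1, Y=1) = 21/55

21/55


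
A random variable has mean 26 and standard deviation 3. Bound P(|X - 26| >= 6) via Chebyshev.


k = 6/3 = 2
Chebyshev: P(|X-mu| >= k*sigma) <= 1/k^2 = 1/2^2 = 1/4

1/4


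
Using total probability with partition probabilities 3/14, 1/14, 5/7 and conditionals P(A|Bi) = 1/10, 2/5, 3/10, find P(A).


P(A) = P(A|B1)P(B1) + P(A|B2)P(B2) + P(A|B3)P(B3)
= 1/10*3/14 + 2/5*1/14 + 3/10*5/7
= 3/140 + 1/35 + 3/14 = 37/140

37/140


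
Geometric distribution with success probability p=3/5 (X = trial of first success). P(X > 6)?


P(X > 6) = P(first 6 trials all fail) = (1-p)^6 = (2/5)^6 = 64/15625

64/15625


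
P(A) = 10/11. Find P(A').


P(A') = 1 - P(A) = 1 - 10/11 = 1/11

1/11


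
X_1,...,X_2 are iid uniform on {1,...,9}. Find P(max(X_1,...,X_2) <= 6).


P(max <= 6) = P(all X_i <= 6) = (P(X_1 <= 6))^2
= (6/9)^2 = (2/3)^2 = 4/9

4/9


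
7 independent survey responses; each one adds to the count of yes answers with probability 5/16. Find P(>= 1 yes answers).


P(at least one) = 1 - P(none)
P(none) = (1 - 5/16)^7 = (11/16)^7 = 19487171/268435456
P(at least one) = 1 - 19487171/268435456 = 248948285/268435456

248948285/268435456


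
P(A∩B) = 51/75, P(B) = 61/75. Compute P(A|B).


P(A|B) = P(A∩B)/P(B) = (51/75)/(61/75) = 51/61

51/61


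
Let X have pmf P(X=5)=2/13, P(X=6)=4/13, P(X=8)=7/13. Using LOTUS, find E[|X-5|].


E[|X-5|] = sum(g(x)*P(x))
= 0*2/13 + 1*4/13 + 3*7/13
= 25/13

25/13


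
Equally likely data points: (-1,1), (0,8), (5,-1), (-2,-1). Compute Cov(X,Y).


E[X]=1/2, E[Y]=7/4, E[XY]=-1
Cov(X,Y) = E[XY] - E[X]E[Y] = -1 - 1/2*7/4 = -15/8

-15/8


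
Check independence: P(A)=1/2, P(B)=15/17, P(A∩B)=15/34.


P(A)*P(B) = 1/2*15/17 = 15/34
P(A∩B) = 15/34, which equals P(A)P(B), so independent

Yes, A and B are independent


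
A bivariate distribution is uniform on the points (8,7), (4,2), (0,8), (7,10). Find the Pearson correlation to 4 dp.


Cov(X,Y) = 1.4375, Var(X) = 9.6875, Var(Y) = 8.6875
rho = Cov/(sqrt(VarX)*sqrt(VarY)) = 0.1567

0.1567


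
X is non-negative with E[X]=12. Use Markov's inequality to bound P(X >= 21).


Markov: P(X >= a) <= E[X]/a
P(X >= 21) <= 12/21 = 4/7

4/7


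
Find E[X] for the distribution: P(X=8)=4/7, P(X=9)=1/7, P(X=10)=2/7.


E[X] = sum(x * P(x))
= 8*4/7 + 9*1/7 + 10*2/7
= 61/7

61/7


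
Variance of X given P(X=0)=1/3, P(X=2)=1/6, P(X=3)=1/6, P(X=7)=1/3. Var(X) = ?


E[X] = 19/6, E[X^2] = 37/2
Var(X) = E[X^2] - (E[X])^2 = 37/2 - (19/6)^2 = 305/36

305/36


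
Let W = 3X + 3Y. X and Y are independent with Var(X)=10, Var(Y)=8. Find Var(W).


Independence => Cov(X,Y)=0
Var(3X + 3Y) = 3^2*Var(X) + 3^2*Var(Y)
= 9*10 + 9*8 = 162

162


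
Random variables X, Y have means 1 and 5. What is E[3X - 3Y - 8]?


E[3X - 3Y - 8] = 3*E[X] - 3*E[Y] - 8
= (3)*(1) + (-3)*(5) + (-8)
= 3 - 15 - 8 = -20

-20


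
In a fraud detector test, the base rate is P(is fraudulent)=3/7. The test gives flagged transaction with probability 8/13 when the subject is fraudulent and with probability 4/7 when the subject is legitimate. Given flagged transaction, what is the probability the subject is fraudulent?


P(A) = P(A|B)P(B) + P(A|B')P(B') = 8/13*3/7 + 4/7*4/7 = 376/637
P(B|A) = P(A|B)P(B)/P(A) = (24/91)/(376/637) = 21/47

21/47


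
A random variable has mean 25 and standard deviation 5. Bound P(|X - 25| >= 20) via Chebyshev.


k = 20/5 = 4
Chebyshev: P(|X-mu| >= k*sigma) <= 1/k^2 = 1/4^2 = 1/16

1/16


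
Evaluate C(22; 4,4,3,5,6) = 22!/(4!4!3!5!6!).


22! = 1124000727777607680000
Denominator: 4!=24 * 4!=24 * 3!=6 * 5!=120 * 6!=720
Coefficient = 1124000727777607680000 / 298598400 = 3764255695200

3764255695200


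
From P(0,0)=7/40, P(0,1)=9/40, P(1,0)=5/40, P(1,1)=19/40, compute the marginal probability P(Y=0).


P(Y=0) = P(0,0)+P(1,0) = 7/40 + 5/40 = 12/40 = 3/10

3/10


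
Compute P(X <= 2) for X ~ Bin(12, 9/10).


P(X<=2) = P(X=0) + P(X=1) + P(X=2)
= 1/1000000000000 + 27/250000000000 + 2673/500000000000
= 1091/200000000000

1091/200000000000


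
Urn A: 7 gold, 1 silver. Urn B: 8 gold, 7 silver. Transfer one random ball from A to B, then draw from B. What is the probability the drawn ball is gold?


P(transfer gold) = 7/8; P(transfer silver) = 1/8
If gold transferred: Urn II has 9 gold of 16, so P(gold|gold moved) = 9/16
If silver transferred: Urn II has 8 gold of 16, so P(gold|silver moved) = 1/2
By total probability: P(gold) = 7/8*9/16 + 1/8*1/2 = 71/128

71/128


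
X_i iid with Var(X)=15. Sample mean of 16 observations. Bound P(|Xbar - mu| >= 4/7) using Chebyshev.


Var(Xbar) = Var(X)/n = 15/16
Chebyshev: P(|Xbar-mu| >= 4/7) <= Var(Xbar)/(4/7)^2 = (15/16)/(16/49) = 735/256
Bound exceeds 1, so trivial bound: 1

1


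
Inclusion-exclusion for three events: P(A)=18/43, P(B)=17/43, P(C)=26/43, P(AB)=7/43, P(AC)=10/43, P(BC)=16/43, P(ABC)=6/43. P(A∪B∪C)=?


P(A∪B∪C) = P(A)+P(B)+P(C) - P(AB)-P(AC)-P(BC) + P(ABC)
= 18/43+17/43+26/43 - 7/43-10/43-16/43 + 6/43
= 34/43

34/43


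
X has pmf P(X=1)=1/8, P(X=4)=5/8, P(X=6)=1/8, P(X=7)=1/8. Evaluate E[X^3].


E[X^3] = sum(x^3 * P(x))
= 1*1/8 + 64*5/8 + 216*1/8 + 343*1/8
= 110

110


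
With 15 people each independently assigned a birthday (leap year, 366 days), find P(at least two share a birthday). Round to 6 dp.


P(all different) = prod((366-i)/366 for i=0..14) = 0.747702
P(at least one match) = 1 - 0.747702 = 0.252298

0.252298


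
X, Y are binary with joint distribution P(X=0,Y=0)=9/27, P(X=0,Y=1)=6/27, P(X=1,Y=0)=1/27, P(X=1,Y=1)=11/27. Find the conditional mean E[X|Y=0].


P(Y=0) = 10/27
E[X|Y=0] = (0*9 + 1*1)/10 = 1/10

1/10
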